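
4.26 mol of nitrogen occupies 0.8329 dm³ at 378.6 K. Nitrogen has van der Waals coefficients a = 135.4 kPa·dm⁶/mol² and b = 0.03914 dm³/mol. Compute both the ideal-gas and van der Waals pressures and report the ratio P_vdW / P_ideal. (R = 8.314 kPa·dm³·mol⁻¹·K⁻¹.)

P_vdW / P_ideal ≈ 1.030

Ideal: P_ideal = nRT/V = (4.26)(8.314)(378.6)/0.8329 = 16099.3 kPa
vdW: P = nRT/(V − nb) − a n²/V² = 13409.1/0.666164 − 2457.19/0.693722 = 20128.8 − 3542.04 = 16586.8 kPa
Ratio = 16586.8/16099.3 = 1.030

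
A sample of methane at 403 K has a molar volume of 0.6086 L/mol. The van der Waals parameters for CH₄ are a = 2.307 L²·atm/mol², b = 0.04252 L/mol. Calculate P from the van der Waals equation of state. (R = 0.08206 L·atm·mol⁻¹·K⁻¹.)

P = RT/(V_m − b) − a/V_m²
RT/(V_m − b) = (0.08206)(403)/(0.6086 − 0.04252) = 33.070/0.56608 = 58.419 atm
a/V_m² = 2.307/(0.6086)² = 6.2285 atm
P = 58.419 − 6.2285 = 52.19 atm

P ≈ 52.19 atm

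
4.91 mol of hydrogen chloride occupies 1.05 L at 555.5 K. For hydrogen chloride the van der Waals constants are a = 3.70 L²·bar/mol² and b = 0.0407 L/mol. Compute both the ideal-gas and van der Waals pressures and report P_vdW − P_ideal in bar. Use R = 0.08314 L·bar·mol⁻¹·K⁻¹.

ΔP ≈ -30.14 bar

Ideal: P_ideal = nRT/V = (4.91)(0.08314)(555.5)/1.05 = 215.966 bar
vdW: P = nRT/(V − nb) − a n²/V² = 226.765/0.850163 − 89.2000/1.10250 = 266.731 − 80.9070 = 185.824 bar
ΔP = 185.824 − 215.966 = -30.14 bar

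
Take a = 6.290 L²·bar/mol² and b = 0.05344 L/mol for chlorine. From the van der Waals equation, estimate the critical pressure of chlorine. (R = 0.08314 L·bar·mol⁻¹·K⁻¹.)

For a van der Waals gas, P_c = a/(27b²).
P_c = 6.290/(27×(0.05344)²) = 6.290/0.077108 = 81.57 bar

P_c ≈ 81.57 bar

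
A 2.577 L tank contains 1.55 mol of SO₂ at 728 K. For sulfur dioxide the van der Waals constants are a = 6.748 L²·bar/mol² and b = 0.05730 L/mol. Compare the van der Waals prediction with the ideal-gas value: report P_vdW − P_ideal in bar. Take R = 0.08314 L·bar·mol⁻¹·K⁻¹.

ΔP ≈ -1.142 bar

Ideal: P_ideal = nRT/V = (1.55)(0.08314)(728)/2.577 = 36.4048 bar
vdW: P = nRT/(V − nb) − a n²/V² = 93.8152/2.48819 − 16.2121/6.64093 = 37.7042 − 2.44124 = 35.2630 bar
ΔP = 35.2630 − 36.4048 = -1.142 bar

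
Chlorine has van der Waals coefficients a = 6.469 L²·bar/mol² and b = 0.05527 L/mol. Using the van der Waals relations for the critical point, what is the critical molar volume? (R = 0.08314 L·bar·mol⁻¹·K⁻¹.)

V_m,c ≈ 0.1658 L/mol

For a van der Waals gas, V_m,c = 3b.
V_m,c = 3×0.05527 = 0.1658 L/mol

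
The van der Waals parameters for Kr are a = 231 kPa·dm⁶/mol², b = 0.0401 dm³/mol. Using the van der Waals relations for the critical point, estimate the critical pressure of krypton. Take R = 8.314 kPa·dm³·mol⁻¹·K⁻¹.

For a van der Waals gas, P_c = a/(27b²).
P_c = 231/(27×(0.0401)²) = 231/0.043416 = 5321 kPa

P_c ≈ 5321 kPa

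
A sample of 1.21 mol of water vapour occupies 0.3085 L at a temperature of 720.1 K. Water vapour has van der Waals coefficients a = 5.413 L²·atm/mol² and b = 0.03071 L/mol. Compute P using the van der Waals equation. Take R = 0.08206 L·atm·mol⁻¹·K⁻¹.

P = nRT/(V − nb) − a n²/V²
nRT/(V − nb) = (1.21)(0.08206)(720.1)/(0.3085 − 1.21×0.03071) = 71.501/0.27134 = 263.51 atm
a n²/V² = (5.413)(1.21)²/(0.3085)² = 83.272 atm
P = 263.51 − 83.272 = 180.2 atm

P ≈ 180.2 atm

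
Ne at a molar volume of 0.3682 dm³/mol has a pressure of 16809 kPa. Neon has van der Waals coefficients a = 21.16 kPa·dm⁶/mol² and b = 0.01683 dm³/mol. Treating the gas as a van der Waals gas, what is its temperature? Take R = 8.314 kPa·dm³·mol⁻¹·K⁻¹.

T = (P + a/V_m²)(V_m − b)/R
P + a/V_m² = 16809 + 21.16/(0.3682)² = 16965 kPa
V_m − b = 0.3682 − 0.01683 = 0.35137 dm³/mol
T = (16965)(0.35137)/8.314 = 717.0 K

T ≈ 717.0 K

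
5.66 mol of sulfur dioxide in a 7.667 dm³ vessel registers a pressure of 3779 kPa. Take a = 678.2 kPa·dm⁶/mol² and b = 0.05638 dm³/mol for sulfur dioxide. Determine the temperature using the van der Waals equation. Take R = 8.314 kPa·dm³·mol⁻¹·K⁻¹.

T ≈ 647.8 K

T = (P + a n²/V²)(V − nb)/(nR)
P + a n²/V² = 3779 + (678.2)(5.66)²/(7.667)² = 4148.6 kPa
V − nb = 7.667 − (5.66)(0.05638) = 7.3479 dm³
T = (4148.6)(7.3479)/((5.66)(8.314)) = 647.8 K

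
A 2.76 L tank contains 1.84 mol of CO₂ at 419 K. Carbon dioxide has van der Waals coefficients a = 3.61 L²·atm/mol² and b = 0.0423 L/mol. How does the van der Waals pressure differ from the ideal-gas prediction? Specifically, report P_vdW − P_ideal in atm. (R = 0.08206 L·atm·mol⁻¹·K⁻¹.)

ΔP ≈ -0.939 atm

Ideal: P_ideal = nRT/V = (1.84)(0.08206)(419)/2.76 = 22.9221 atm
vdW: P = nRT/(V − nb) − a n²/V² = 63.2650/2.68217 − 12.2220/7.61760 = 23.5872 − 1.60444 = 21.9828 atm
ΔP = 21.9828 − 22.9221 = -0.939 atm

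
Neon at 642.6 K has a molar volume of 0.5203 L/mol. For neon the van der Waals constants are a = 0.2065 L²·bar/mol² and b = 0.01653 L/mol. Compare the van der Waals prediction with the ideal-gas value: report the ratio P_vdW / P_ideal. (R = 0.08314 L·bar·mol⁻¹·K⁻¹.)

Ideal: P_ideal = RT/V_m = (0.08314)(642.6)/0.5203 = 102.683 bar
vdW: P = RT/(V_m − b) − a/V_m² = 53.4258/0.503770 − 0.2065/0.270712 = 106.052 − 0.762803 = 105.289 bar
Ratio = 105.289/102.683 = 1.025

P_vdW / P_ideal ≈ 1.025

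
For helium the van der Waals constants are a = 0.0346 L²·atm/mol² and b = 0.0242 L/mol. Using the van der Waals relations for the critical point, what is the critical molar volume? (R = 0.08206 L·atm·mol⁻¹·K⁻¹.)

V_m,c ≈ 0.07260 L/mol

For a van der Waals gas, V_m,c = 3b.
V_m,c = 3×0.0242 = 0.07260 L/mol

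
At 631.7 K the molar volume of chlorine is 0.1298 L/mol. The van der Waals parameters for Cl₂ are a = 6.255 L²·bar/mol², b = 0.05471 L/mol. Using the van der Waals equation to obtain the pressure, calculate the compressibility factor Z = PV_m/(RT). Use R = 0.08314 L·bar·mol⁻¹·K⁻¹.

P = RT/(V_m − b) − a/V_m² = (0.08314)(631.7)/(0.1298 − 0.05471) − 6.255/(0.1298)²
  = 52.520/0.075090 − 371.26 = 699.43 − 371.26 = 328.17 bar
Z = PV_m/(RT) = (328.17)(0.1298)/((0.08314)(631.7)) = 42.596/52.520 = 0.8110

Z ≈ 0.8110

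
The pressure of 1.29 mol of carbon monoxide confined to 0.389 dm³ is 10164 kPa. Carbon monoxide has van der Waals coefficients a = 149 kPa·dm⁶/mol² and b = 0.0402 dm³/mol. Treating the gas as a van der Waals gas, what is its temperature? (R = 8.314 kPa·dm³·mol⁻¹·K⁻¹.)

T = (P + a n²/V²)(V − nb)/(nR)
P + a n²/V² = 10164 + (149)(1.29)²/(0.389)² = 11803 kPa
V − nb = 0.389 − (1.29)(0.0402) = 0.33714 dm³
T = (11803)(0.33714)/((1.29)(8.314)) = 371.0 K

T ≈ 371.0 K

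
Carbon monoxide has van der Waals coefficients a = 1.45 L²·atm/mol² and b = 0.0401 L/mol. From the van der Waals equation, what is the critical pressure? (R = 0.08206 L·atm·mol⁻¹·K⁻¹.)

For a van der Waals gas, P_c = a/(27b²).
P_c = 1.45/(27×(0.0401)²) = 1.45/0.043416 = 33.40 atm

P_c ≈ 33.40 atm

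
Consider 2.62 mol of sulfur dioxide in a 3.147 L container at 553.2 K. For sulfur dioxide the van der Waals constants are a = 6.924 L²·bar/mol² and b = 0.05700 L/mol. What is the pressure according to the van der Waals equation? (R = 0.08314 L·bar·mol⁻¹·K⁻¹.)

P ≈ 35.40 bar

P = nRT/(V − nb) − a n²/V²
nRT/(V − nb) = (2.62)(0.08314)(553.2)/(3.147 − 2.62×0.05700) = 120.50/2.9977 = 40.197 bar
a n²/V² = (6.924)(2.62)²/(3.147)² = 4.7992 bar
P = 40.197 − 4.7992 = 35.40 bar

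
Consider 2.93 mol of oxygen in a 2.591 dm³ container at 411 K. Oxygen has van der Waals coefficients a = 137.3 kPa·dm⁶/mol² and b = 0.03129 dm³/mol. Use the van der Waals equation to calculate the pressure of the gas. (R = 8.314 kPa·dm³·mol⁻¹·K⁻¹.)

P ≈ 3830 kPa

P = nRT/(V − nb) − a n²/V²
nRT/(V − nb) = (2.93)(8.314)(411)/(2.591 − 2.93×0.03129) = 10012/2.4993 = 4005.9 kPa
a n²/V² = (137.3)(2.93)²/(2.591)² = 175.58 kPa
P = 4005.9 − 175.58 = 3830 kPa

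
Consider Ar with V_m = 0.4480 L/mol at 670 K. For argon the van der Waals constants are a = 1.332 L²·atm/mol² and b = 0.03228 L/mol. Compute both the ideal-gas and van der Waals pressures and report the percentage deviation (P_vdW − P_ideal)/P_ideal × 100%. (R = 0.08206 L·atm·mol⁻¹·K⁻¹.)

2.36 %

Ideal: P_ideal = RT/V_m = (0.08206)(670)/0.4480 = 122.724 atm
vdW: P = RT/(V_m − b) − a/V_m² = 54.9802/0.415720 − 1.332/0.200704 = 132.253 − 6.63664 = 125.616 atm
% deviation = (125.616 − 122.724)/122.724 × 100% = 2.36%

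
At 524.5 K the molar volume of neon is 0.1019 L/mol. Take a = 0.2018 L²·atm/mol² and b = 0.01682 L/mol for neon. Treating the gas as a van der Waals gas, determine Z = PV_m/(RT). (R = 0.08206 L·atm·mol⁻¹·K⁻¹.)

Z ≈ 1.152

P = RT/(V_m − b) − a/V_m² = (0.08206)(524.5)/(0.1019 − 0.01682) − 0.2018/(0.1019)²
  = 43.040/0.085080 − 19.434 = 505.88 − 19.434 = 486.45 atm
Z = PV_m/(RT) = (486.45)(0.1019)/((0.08206)(524.5)) = 49.569/43.040 = 1.152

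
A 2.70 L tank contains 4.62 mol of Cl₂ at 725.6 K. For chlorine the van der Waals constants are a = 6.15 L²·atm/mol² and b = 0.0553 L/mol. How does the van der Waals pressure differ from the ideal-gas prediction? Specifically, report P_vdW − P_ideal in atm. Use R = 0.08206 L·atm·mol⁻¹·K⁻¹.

Ideal: P_ideal = nRT/V = (4.62)(0.08206)(725.6)/2.70 = 101.884 atm
vdW: P = nRT/(V − nb) − a n²/V² = 275.087/2.44451 − 131.268/7.29000 = 112.533 − 18.0066 = 94.526 atm
ΔP = 94.526 − 101.884 = -7.36 atm

ΔP ≈ -7.36 atm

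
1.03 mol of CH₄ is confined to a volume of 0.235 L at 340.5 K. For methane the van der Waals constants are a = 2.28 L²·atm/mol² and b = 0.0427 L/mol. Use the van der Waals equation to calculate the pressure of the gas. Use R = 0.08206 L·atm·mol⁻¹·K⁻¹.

P = nRT/(V − nb) − a n²/V²
nRT/(V − nb) = (1.03)(0.08206)(340.5)/(0.235 − 1.03×0.0427) = 28.780/0.19102 = 150.66 atm
a n²/V² = (2.28)(1.03)²/(0.235)² = 43.800 atm
P = 150.66 − 43.800 = 106.9 atm

P ≈ 106.9 atm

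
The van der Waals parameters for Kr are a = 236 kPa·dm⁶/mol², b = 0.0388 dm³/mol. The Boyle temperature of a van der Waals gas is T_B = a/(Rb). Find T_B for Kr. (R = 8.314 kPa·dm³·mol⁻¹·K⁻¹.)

T_B ≈ 731.6 K

For a van der Waals gas the second virial coefficient B₂ = b − a/(RT) vanishes at T_B = a/(Rb).
T_B = 236/(8.314×0.0388) = 236/0.32258 = 731.6 K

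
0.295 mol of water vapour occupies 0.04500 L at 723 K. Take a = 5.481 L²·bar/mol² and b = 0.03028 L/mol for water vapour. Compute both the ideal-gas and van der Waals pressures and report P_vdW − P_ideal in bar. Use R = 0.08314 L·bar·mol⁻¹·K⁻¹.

ΔP ≈ -138.0 bar

Ideal: P_ideal = nRT/V = (0.295)(0.08314)(723)/0.04500 = 394.056 bar
vdW: P = nRT/(V − nb) − a n²/V² = 17.7325/0.0360674 − 0.476984/0.00202500 = 491.649 − 235.548 = 256.101 bar
ΔP = 256.101 − 394.056 = -138.0 bar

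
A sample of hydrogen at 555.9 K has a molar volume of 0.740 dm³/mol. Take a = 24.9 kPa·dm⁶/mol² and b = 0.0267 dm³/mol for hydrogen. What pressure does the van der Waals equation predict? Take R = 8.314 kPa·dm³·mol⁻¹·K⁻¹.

P ≈ 6434 kPa

P = RT/(V_m − b) − a/V_m²
RT/(V_m − b) = (8.314)(555.9)/(0.740 − 0.0267) = 4621.8/0.71330 = 6479.5 kPa
a/V_m² = 24.9/(0.740)² = 45.471 kPa
P = 6479.5 − 45.471 = 6434 kPa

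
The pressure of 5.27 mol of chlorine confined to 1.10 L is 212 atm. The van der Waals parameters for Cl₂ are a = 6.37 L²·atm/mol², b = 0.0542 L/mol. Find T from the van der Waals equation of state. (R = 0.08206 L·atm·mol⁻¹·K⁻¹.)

T ≈ 674.6 K

T = (P + a n²/V²)(V − nb)/(nR)
P + a n²/V² = 212 + (6.37)(5.27)²/(1.10)² = 358.21 atm
V − nb = 1.10 − (5.27)(0.0542) = 0.81437 L
T = (358.21)(0.81437)/((5.27)(0.08206)) = 674.6 K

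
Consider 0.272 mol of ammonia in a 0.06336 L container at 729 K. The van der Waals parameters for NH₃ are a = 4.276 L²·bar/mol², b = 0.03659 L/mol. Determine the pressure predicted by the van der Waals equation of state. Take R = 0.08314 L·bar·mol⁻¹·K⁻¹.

P = nRT/(V − nb) − a n²/V²
nRT/(V − nb) = (0.272)(0.08314)(729)/(0.06336 − 0.272×0.03659) = 16.486/0.053408 = 308.68 bar
a n²/V² = (4.276)(0.272)²/(0.06336)² = 78.803 bar
P = 308.68 − 78.803 = 229.9 bar

P ≈ 229.9 bar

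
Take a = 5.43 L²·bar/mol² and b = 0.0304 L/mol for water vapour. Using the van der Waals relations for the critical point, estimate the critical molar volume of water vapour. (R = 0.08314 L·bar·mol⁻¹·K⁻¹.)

V_m,c ≈ 0.09120 L/mol

For a van der Waals gas, V_m,c = 3b.
V_m,c = 3×0.0304 = 0.09120 L/mol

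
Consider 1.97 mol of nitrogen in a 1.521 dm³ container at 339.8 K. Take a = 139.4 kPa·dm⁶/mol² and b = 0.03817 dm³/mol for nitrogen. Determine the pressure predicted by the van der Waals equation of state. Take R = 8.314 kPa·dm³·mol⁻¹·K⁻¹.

P ≈ 3616 kPa

P = nRT/(V − nb) − a n²/V²
nRT/(V − nb) = (1.97)(8.314)(339.8)/(1.521 − 1.97×0.03817) = 5565.4/1.4458 = 3849.4 kPa
a n²/V² = (139.4)(1.97)²/(1.521)² = 233.85 kPa
P = 3849.4 − 233.85 = 3616 kPa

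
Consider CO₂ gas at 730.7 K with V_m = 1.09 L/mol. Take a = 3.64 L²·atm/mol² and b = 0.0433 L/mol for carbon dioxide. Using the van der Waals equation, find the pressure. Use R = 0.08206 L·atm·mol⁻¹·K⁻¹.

P = RT/(V_m − b) − a/V_m²
RT/(V_m − b) = (0.08206)(730.7)/(1.09 − 0.0433) = 59.961/1.0467 = 57.286 atm
a/V_m² = 3.64/(1.09)² = 3.0637 atm
P = 57.286 − 3.0637 = 54.22 atm

P ≈ 54.22 atm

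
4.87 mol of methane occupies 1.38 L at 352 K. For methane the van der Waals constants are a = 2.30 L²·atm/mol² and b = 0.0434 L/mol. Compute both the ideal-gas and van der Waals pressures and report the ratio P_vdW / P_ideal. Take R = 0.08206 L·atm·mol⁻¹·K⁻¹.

Ideal: P_ideal = nRT/V = (4.87)(0.08206)(352)/1.38 = 101.935 atm
vdW: P = nRT/(V − nb) − a n²/V² = 140.671/1.16864 − 54.5489/1.90440 = 120.372 − 28.6436 = 91.728 atm
Ratio = 91.728/101.935 = 0.8999

P_vdW / P_ideal ≈ 0.8999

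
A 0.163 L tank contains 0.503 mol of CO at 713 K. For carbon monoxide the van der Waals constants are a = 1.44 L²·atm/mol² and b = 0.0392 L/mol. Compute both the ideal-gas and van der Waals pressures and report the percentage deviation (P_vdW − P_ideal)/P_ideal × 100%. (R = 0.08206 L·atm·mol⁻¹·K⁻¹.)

6.17 %

Ideal: P_ideal = nRT/V = (0.503)(0.08206)(713)/0.163 = 180.552 atm
vdW: P = nRT/(V − nb) − a n²/V² = 29.4299/0.143282 − 0.364333/0.0265690 = 205.398 − 13.7127 = 191.685 atm
% deviation = (191.685 − 180.552)/180.552 × 100% = 6.17%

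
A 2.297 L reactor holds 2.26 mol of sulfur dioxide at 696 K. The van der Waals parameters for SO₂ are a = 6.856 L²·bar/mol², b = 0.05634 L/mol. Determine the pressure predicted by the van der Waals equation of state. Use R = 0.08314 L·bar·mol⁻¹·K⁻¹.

P = nRT/(V − nb) − a n²/V²
nRT/(V − nb) = (2.26)(0.08314)(696)/(2.297 − 2.26×0.05634) = 130.78/2.1697 = 60.276 bar
a n²/V² = (6.856)(2.26)²/(2.297)² = 6.6369 bar
P = 60.276 − 6.6369 = 53.64 bar

P ≈ 53.64 bar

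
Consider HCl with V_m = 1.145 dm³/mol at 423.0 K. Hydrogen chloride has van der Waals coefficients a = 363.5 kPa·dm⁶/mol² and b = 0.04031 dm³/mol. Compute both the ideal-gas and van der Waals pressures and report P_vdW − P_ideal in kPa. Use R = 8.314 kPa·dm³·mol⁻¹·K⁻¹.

ΔP ≈ -165.2 kPa

Ideal: P_ideal = RT/V_m = (8.314)(423.0)/1.145 = 3071.46 kPa
vdW: P = RT/(V_m − b) − a/V_m² = 3516.82/1.10469 − 363.5/1.31103 = 3183.54 − 277.263 = 2906.28 kPa
ΔP = 2906.28 − 3071.46 = -165.2 kPa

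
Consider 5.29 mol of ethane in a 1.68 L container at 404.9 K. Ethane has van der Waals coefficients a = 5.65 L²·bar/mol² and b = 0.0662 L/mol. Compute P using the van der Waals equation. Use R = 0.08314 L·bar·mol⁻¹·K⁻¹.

P ≈ 77.89 bar

P = nRT/(V − nb) − a n²/V²
nRT/(V − nb) = (5.29)(0.08314)(404.9)/(1.68 − 5.29×0.0662) = 178.08/1.3298 = 133.91 bar
a n²/V² = (5.65)(5.29)²/(1.68)² = 56.020 bar
P = 133.91 − 56.020 = 77.89 bar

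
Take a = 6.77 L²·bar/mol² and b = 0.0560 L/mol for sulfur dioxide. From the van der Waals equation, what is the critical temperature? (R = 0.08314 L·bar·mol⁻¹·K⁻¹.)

T_c ≈ 430.8 K

For a van der Waals gas, T_c = 8a/(27Rb).
T_c = 8×6.77/(27×0.08314×0.0560) = 54.160/0.12571 = 430.8 K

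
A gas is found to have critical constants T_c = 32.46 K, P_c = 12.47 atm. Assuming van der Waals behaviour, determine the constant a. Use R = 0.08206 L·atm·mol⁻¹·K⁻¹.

From T_c = 8a/(27Rb) and P_c = a/(27b²): a = 27 R² T_c²/(64 P_c).
a = 27×(0.08206)²×(32.46)²/(64×12.47) = 191.57/798.08 = 0.2400 L²·atm/mol²

a ≈ 0.2400 L²·atm/mol²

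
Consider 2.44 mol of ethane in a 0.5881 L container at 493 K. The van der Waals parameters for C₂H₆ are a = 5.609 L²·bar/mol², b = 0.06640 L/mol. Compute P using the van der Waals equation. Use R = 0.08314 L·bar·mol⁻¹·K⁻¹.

P ≈ 138.2 bar

P = nRT/(V − nb) − a n²/V²
nRT/(V − nb) = (2.44)(0.08314)(493)/(0.5881 − 2.44×0.06640) = 100.01/0.42608 = 234.72 bar
a n²/V² = (5.609)(2.44)²/(0.5881)² = 96.552 bar
P = 234.72 − 96.552 = 138.2 bar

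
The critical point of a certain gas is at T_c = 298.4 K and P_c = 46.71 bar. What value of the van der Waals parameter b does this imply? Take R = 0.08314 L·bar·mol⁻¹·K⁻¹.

b ≈ 0.06639 L/mol

From T_c = 8a/(27Rb) and P_c = a/(27b²): b = R T_c/(8 P_c).
b = (0.08314)(298.4)/(8×46.71) = 24.809/373.68 = 0.06639 L/mol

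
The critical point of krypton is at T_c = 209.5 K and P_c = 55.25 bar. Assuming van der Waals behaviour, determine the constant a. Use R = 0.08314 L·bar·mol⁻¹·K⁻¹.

a ≈ 2.317 L²·bar/mol²

From T_c = 8a/(27Rb) and P_c = a/(27b²): a = 27 R² T_c²/(64 P_c).
a = 27×(0.08314)²×(209.5)²/(64×55.25) = 8191.3/3536.0 = 2.317 L²·bar/mol²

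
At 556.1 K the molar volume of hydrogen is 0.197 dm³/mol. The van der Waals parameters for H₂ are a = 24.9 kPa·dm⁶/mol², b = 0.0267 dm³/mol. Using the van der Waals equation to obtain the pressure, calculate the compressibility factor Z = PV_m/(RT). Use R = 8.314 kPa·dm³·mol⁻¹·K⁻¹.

Z ≈ 1.129

P = RT/(V_m − b) − a/V_m² = (8.314)(556.1)/(0.197 − 0.0267) − 24.9/(0.197)²
  = 4623.4/0.17030 − 641.60 = 27149 − 641.60 = 26507 kPa
Z = PV_m/(RT) = (26507)(0.197)/((8.314)(556.1)) = 5221.9/4623.4 = 1.129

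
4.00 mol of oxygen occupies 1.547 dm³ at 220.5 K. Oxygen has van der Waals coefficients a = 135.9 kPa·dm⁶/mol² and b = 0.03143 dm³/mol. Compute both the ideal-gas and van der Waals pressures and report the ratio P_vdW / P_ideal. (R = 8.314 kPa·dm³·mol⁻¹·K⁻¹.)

P_vdW / P_ideal ≈ 0.8968

Ideal: P_ideal = nRT/V = (4.00)(8.314)(220.5)/1.547 = 4740.11 kPa
vdW: P = nRT/(V − nb) − a n²/V² = 7332.95/1.42128 − 2174.40/2.39321 = 5159.40 − 908.570 = 4250.83 kPa
Ratio = 4250.83/4740.11 = 0.8968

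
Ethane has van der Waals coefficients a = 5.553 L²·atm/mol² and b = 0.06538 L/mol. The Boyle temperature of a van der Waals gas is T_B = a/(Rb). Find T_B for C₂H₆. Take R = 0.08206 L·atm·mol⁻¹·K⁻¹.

For a van der Waals gas the second virial coefficient B₂ = b − a/(RT) vanishes at T_B = a/(Rb).
T_B = 5.553/(0.08206×0.06538) = 5.553/0.0053651 = 1035 K

T_B ≈ 1035 K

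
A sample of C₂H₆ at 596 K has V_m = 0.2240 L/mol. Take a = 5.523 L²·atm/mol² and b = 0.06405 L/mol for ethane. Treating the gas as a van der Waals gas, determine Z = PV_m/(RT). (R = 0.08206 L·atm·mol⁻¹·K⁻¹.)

Z ≈ 0.8963

P = RT/(V_m − b) − a/V_m² = (0.08206)(596)/(0.2240 − 0.06405) − 5.523/(0.2240)²
  = 48.908/0.15995 − 110.07 = 305.77 − 110.07 = 195.70 atm
Z = PV_m/(RT) = (195.70)(0.2240)/((0.08206)(596)) = 43.837/48.908 = 0.8963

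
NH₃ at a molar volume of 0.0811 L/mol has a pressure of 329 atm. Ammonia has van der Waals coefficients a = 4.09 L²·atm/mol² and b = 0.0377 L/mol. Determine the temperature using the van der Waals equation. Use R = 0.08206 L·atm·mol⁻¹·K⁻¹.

T = (P + a/V_m²)(V_m − b)/R
P + a/V_m² = 329 + 4.09/(0.0811)² = 950.84 atm
V_m − b = 0.0811 − 0.0377 = 0.043400 L/mol
T = (950.84)(0.043400)/0.08206 = 502.9 K

T ≈ 502.9 K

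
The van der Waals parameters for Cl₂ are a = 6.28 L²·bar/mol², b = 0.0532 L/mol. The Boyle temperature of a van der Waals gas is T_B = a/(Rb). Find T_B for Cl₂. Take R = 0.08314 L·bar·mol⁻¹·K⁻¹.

For a van der Waals gas the second virial coefficient B₂ = b − a/(RT) vanishes at T_B = a/(Rb).
T_B = 6.28/(0.08314×0.0532) = 6.28/0.0044230 = 1420 K

T_B ≈ 1420 K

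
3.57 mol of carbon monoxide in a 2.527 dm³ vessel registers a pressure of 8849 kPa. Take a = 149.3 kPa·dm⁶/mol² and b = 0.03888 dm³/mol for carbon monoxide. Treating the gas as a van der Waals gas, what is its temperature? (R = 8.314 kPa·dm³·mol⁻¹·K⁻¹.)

T = (P + a n²/V²)(V − nb)/(nR)
P + a n²/V² = 8849 + (149.3)(3.57)²/(2.527)² = 9147.0 kPa
V − nb = 2.527 − (3.57)(0.03888) = 2.3882 dm³
T = (9147.0)(2.3882)/((3.57)(8.314)) = 736.0 K

T ≈ 736.0 K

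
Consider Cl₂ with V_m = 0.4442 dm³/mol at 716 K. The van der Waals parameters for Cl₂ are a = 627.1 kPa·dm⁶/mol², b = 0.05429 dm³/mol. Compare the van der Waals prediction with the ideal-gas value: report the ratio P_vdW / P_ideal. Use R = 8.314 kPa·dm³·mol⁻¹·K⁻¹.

P_vdW / P_ideal ≈ 0.9021

Ideal: P_ideal = RT/V_m = (8.314)(716)/0.4442 = 13401.2 kPa
vdW: P = RT/(V_m − b) − a/V_m² = 5952.82/0.389910 − 627.1/0.197314 = 15267.2 − 3178.18 = 12089.0 kPa
Ratio = 12089.0/13401.2 = 0.9021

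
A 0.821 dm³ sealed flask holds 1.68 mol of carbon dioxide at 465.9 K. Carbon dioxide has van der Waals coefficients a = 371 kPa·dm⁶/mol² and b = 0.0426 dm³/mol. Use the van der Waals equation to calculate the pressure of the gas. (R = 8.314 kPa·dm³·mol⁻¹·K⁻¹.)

P = nRT/(V − nb) − a n²/V²
nRT/(V − nb) = (1.68)(8.314)(465.9)/(0.821 − 1.68×0.0426) = 6507.5/0.74943 = 8683.3 kPa
a n²/V² = (371)(1.68)²/(0.821)² = 1553.5 kPa
P = 8683.3 − 1553.5 = 7130 kPa

P ≈ 7130 kPa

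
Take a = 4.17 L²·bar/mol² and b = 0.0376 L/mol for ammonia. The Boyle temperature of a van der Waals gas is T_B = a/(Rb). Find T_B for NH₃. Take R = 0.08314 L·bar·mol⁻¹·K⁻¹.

For a van der Waals gas the second virial coefficient B₂ = b − a/(RT) vanishes at T_B = a/(Rb).
T_B = 4.17/(0.08314×0.0376) = 4.17/0.0031261 = 1334 K

T_B ≈ 1334 K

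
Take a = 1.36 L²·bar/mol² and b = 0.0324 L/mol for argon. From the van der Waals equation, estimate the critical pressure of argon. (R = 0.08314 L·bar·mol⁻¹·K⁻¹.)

For a van der Waals gas, P_c = a/(27b²).
P_c = 1.36/(27×(0.0324)²) = 1.36/0.028344 = 47.98 bar

P_c ≈ 47.98 bar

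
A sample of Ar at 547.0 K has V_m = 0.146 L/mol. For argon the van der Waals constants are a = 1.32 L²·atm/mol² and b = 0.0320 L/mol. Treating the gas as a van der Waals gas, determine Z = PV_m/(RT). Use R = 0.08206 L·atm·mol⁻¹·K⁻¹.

P = RT/(V_m − b) − a/V_m² = (0.08206)(547.0)/(0.146 − 0.0320) − 1.32/(0.146)²
  = 44.887/0.11400 − 61.925 = 393.75 − 61.925 = 331.83 atm
Z = PV_m/(RT) = (331.83)(0.146)/((0.08206)(547.0)) = 48.447/44.887 = 1.079

Z ≈ 1.079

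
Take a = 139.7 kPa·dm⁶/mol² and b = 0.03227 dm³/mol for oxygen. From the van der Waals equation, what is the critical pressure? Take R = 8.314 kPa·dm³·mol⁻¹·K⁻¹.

For a van der Waals gas, P_c = a/(27b²).
P_c = 139.7/(27×(0.03227)²) = 139.7/0.028117 = 4969 kPa

P_c ≈ 4969 kPa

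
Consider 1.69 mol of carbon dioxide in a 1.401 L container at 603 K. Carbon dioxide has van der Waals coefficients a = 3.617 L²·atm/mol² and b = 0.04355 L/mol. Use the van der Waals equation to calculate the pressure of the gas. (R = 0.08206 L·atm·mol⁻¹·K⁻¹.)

P = nRT/(V − nb) − a n²/V²
nRT/(V − nb) = (1.69)(0.08206)(603)/(1.401 − 1.69×0.04355) = 83.625/1.3274 = 62.999 atm
a n²/V² = (3.617)(1.69)²/(1.401)² = 5.2631 atm
P = 62.999 − 5.2631 = 57.74 atm

P ≈ 57.74 atm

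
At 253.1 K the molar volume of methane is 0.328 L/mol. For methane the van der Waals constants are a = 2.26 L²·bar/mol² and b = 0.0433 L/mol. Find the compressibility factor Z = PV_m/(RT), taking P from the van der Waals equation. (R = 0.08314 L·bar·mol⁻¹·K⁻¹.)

Z ≈ 0.8246

P = RT/(V_m − b) − a/V_m² = (0.08314)(253.1)/(0.328 − 0.0433) − 2.26/(0.328)²
  = 21.043/0.28470 − 21.007 = 73.913 − 21.007 = 52.906 bar
Z = PV_m/(RT) = (52.906)(0.328)/((0.08314)(253.1)) = 17.353/21.043 = 0.8246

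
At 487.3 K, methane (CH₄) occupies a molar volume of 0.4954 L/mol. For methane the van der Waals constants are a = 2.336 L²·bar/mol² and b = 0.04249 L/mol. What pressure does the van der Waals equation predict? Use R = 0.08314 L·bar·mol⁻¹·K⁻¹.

P = RT/(V_m − b) − a/V_m²
RT/(V_m − b) = (0.08314)(487.3)/(0.4954 − 0.04249) = 40.514/0.45291 = 89.453 bar
a/V_m² = 2.336/(0.4954)² = 9.5183 bar
P = 89.453 − 9.5183 = 79.93 bar

P ≈ 79.93 bar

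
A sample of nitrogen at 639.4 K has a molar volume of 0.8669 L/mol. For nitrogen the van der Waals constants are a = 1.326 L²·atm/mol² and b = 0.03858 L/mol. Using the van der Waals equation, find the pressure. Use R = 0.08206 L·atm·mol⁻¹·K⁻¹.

P = RT/(V_m − b) − a/V_m²
RT/(V_m − b) = (0.08206)(639.4)/(0.8669 − 0.03858) = 52.469/0.82832 = 63.344 atm
a/V_m² = 1.326/(0.8669)² = 1.7644 atm
P = 63.344 − 1.7644 = 61.58 atm

P ≈ 61.58 atm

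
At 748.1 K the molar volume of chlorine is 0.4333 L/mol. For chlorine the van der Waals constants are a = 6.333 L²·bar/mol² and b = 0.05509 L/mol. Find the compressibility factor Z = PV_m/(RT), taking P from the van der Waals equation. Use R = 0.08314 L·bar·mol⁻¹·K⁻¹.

Z ≈ 0.9107

P = RT/(V_m − b) − a/V_m² = (0.08314)(748.1)/(0.4333 − 0.05509) − 6.333/(0.4333)²
  = 62.197/0.37821 − 33.731 = 164.45 − 33.731 = 130.72 bar
Z = PV_m/(RT) = (130.72)(0.4333)/((0.08314)(748.1)) = 56.641/62.197 = 0.9107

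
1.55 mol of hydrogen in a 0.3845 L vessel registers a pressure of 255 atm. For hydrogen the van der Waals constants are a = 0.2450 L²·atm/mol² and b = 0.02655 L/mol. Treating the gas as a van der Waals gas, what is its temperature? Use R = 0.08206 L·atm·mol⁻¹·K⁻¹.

T = (P + a n²/V²)(V − nb)/(nR)
P + a n²/V² = 255 + (0.2450)(1.55)²/(0.3845)² = 258.98 atm
V − nb = 0.3845 − (1.55)(0.02655) = 0.34335 L
T = (258.98)(0.34335)/((1.55)(0.08206)) = 699.1 K

T ≈ 699.1 K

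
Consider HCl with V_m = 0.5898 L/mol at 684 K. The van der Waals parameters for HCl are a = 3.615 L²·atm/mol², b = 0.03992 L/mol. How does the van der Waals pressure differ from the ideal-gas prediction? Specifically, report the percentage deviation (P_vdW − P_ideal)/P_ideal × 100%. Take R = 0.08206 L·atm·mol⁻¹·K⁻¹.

Ideal: P_ideal = RT/V_m = (0.08206)(684)/0.5898 = 95.1662 atm
vdW: P = RT/(V_m − b) − a/V_m² = 56.1290/0.549880 − 3.615/0.347864 = 102.075 − 10.3920 = 91.683 atm
% deviation = (91.683 − 95.1662)/95.1662 × 100% = -3.66%

-3.66 %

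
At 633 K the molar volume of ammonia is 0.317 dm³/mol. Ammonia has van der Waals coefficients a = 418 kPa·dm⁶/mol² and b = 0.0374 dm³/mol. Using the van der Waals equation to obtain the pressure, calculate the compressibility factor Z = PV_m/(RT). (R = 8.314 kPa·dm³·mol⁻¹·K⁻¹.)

Z ≈ 0.8832

P = RT/(V_m − b) − a/V_m² = (8.314)(633)/(0.317 − 0.0374) − 418/(0.317)²
  = 5262.8/0.27960 − 4159.7 = 18823 − 4159.7 = 14663 kPa
Z = PV_m/(RT) = (14663)(0.317)/((8.314)(633)) = 4648.2/5262.8 = 0.8832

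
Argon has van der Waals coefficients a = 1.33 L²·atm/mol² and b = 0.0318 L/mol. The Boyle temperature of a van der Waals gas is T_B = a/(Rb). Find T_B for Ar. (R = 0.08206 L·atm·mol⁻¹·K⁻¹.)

For a van der Waals gas the second virial coefficient B₂ = b − a/(RT) vanishes at T_B = a/(Rb).
T_B = 1.33/(0.08206×0.0318) = 1.33/0.0026095 = 509.7 K

T_B ≈ 509.7 K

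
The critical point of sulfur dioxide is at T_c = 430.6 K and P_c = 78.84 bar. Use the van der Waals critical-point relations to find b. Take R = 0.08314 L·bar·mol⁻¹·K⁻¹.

From T_c = 8a/(27Rb) and P_c = a/(27b²): b = R T_c/(8 P_c).
b = (0.08314)(430.6)/(8×78.84) = 35.800/630.72 = 0.05676 L/mol

b ≈ 0.05676 L/mol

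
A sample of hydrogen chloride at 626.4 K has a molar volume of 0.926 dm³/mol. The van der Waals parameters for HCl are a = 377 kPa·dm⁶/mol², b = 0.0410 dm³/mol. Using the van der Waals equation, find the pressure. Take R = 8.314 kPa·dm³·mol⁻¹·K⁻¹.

P ≈ 5445 kPa

P = RT/(V_m − b) − a/V_m²
RT/(V_m − b) = (8.314)(626.4)/(0.926 − 0.0410) = 5207.9/0.88500 = 5884.6 kPa
a/V_m² = 377/(0.926)² = 439.66 kPa
P = 5884.6 − 439.66 = 5445 kPa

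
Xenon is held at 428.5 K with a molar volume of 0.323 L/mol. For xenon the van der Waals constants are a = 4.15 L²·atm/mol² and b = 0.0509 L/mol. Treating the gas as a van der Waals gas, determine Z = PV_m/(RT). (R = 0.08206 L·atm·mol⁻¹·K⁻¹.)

Z ≈ 0.8217

P = RT/(V_m − b) − a/V_m² = (0.08206)(428.5)/(0.323 − 0.0509) − 4.15/(0.323)²
  = 35.163/0.27210 − 39.778 = 129.23 − 39.778 = 89.45 atm
Z = PV_m/(RT) = (89.45)(0.323)/((0.08206)(428.5)) = 28.892/35.163 = 0.8217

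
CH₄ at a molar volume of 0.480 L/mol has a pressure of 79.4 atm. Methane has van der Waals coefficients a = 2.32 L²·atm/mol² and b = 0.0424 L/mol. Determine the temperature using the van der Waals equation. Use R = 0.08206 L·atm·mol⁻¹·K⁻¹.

T ≈ 477.1 K

T = (P + a/V_m²)(V_m − b)/R
P + a/V_m² = 79.4 + 2.32/(0.480)² = 89.469 atm
V_m − b = 0.480 − 0.0424 = 0.43760 L/mol
T = (89.469)(0.43760)/0.08206 = 477.1 K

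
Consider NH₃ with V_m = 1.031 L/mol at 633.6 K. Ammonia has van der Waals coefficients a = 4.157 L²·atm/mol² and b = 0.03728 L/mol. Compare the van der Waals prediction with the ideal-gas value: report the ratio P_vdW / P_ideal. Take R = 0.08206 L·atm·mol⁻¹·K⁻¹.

P_vdW / P_ideal ≈ 0.9600

Ideal: P_ideal = RT/V_m = (0.08206)(633.6)/1.031 = 50.4299 atm
vdW: P = RT/(V_m − b) − a/V_m² = 51.9932/0.993720 − 4.157/1.06296 = 52.3218 − 3.91078 = 48.4110 atm
Ratio = 48.4110/50.4299 = 0.9600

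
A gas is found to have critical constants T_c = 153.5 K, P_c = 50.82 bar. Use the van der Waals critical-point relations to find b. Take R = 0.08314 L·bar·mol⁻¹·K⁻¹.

b ≈ 0.03139 L/mol

From T_c = 8a/(27Rb) and P_c = a/(27b²): b = R T_c/(8 P_c).
b = (0.08314)(153.5)/(8×50.82) = 12.762/406.56 = 0.03139 L/mol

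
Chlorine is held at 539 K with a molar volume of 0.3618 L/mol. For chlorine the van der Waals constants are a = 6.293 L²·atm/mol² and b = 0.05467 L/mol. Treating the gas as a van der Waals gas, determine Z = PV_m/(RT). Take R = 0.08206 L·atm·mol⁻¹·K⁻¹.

Z ≈ 0.7848

P = RT/(V_m − b) − a/V_m² = (0.08206)(539)/(0.3618 − 0.05467) − 6.293/(0.3618)²
  = 44.230/0.30713 − 48.075 = 144.01 − 48.075 = 95.94 atm
Z = PV_m/(RT) = (95.94)(0.3618)/((0.08206)(539)) = 34.711/44.230 = 0.7848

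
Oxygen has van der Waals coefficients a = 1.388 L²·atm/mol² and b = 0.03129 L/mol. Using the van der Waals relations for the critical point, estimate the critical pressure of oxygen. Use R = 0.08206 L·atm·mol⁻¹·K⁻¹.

For a van der Waals gas, P_c = a/(27b²).
P_c = 1.388/(27×(0.03129)²) = 1.388/0.026435 = 52.51 atm

P_c ≈ 52.51 atm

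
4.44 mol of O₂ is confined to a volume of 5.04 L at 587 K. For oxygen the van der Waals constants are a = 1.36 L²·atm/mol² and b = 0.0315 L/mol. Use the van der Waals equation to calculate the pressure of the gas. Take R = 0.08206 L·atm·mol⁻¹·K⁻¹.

P = nRT/(V − nb) − a n²/V²
nRT/(V − nb) = (4.44)(0.08206)(587)/(5.04 − 4.44×0.0315) = 213.87/4.9001 = 43.646 atm
a n²/V² = (1.36)(4.44)²/(5.04)² = 1.0555 atm
P = 43.646 − 1.0555 = 42.59 atm

P ≈ 42.59 atm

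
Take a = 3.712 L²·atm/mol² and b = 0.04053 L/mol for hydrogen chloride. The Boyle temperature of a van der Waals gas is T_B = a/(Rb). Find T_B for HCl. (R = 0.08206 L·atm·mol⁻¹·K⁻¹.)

For a van der Waals gas the second virial coefficient B₂ = b − a/(RT) vanishes at T_B = a/(Rb).
T_B = 3.712/(0.08206×0.04053) = 3.712/0.0033259 = 1116 K

T_B ≈ 1116 K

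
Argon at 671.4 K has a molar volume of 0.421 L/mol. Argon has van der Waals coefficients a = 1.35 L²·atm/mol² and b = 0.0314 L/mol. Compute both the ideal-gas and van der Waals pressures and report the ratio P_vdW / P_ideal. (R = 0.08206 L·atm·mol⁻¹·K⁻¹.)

Ideal: P_ideal = RT/V_m = (0.08206)(671.4)/0.421 = 130.867 atm
vdW: P = RT/(V_m − b) − a/V_m² = 55.0951/0.389600 − 1.35/0.177241 = 141.415 − 7.61675 = 133.798 atm
Ratio = 133.798/130.867 = 1.022

P_vdW / P_ideal ≈ 1.022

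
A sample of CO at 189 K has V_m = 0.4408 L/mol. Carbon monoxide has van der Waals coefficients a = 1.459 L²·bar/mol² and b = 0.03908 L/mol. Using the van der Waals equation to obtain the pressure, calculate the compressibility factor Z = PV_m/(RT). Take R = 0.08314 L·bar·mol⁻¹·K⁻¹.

Z ≈ 0.8866

P = RT/(V_m − b) − a/V_m² = (0.08314)(189)/(0.4408 − 0.03908) − 1.459/(0.4408)²
  = 15.713/0.40172 − 7.5088 = 39.114 − 7.5088 = 31.605 bar
Z = PV_m/(RT) = (31.605)(0.4408)/((0.08314)(189)) = 13.931/15.713 = 0.8866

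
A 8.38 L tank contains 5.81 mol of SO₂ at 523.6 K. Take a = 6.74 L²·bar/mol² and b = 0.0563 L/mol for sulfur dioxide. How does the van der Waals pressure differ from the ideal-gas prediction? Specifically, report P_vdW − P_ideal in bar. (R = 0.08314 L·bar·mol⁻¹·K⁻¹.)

Ideal: P_ideal = nRT/V = (5.81)(0.08314)(523.6)/8.38 = 30.1816 bar
vdW: P = nRT/(V − nb) − a n²/V² = 252.922/8.05290 − 227.516/70.2244 = 31.4076 − 3.23984 = 28.1678 bar
ΔP = 28.1678 − 30.1816 = -2.014 bar

ΔP ≈ -2.014 bar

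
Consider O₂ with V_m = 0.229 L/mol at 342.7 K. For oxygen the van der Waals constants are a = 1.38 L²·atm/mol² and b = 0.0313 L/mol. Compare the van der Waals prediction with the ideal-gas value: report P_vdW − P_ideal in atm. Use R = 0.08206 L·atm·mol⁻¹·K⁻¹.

Ideal: P_ideal = RT/V_m = (0.08206)(342.7)/0.229 = 122.803 atm
vdW: P = RT/(V_m − b) − a/V_m² = 28.1220/0.197700 − 1.38/0.0524410 = 142.246 − 26.3153 = 115.931 atm
ΔP = 115.931 − 122.803 = -6.87 atm

ΔP ≈ -6.87 atm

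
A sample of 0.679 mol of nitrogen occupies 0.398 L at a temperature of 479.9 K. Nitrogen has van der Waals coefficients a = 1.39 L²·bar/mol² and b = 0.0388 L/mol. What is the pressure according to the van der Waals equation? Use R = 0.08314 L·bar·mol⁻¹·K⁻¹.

P ≈ 68.85 bar

P = nRT/(V − nb) − a n²/V²
nRT/(V − nb) = (0.679)(0.08314)(479.9)/(0.398 − 0.679×0.0388) = 27.091/0.37165 = 72.894 bar
a n²/V² = (1.39)(0.679)²/(0.398)² = 4.0456 bar
P = 72.894 − 4.0456 = 68.85 bar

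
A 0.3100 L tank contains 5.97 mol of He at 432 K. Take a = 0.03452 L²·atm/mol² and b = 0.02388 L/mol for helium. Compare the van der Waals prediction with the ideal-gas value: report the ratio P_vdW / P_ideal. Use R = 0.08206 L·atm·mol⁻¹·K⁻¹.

Ideal: P_ideal = nRT/V = (5.97)(0.08206)(432)/0.3100 = 682.697 atm
vdW: P = nRT/(V − nb) − a n²/V² = 211.636/0.167436 − 1.23032/0.0961000 = 1263.98 − 12.8025 = 1251.18 atm
Ratio = 1251.18/682.697 = 1.833

P_vdW / P_ideal ≈ 1.833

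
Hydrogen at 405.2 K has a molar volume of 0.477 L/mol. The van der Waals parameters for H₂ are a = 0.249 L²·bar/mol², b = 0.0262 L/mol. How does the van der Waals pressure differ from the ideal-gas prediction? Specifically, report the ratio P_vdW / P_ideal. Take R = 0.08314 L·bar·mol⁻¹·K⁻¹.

Ideal: P_ideal = RT/V_m = (0.08314)(405.2)/0.477 = 70.6254 bar
vdW: P = RT/(V_m − b) − a/V_m² = 33.6883/0.450800 − 0.249/0.227529 = 74.7300 − 1.09437 = 73.6356 bar
Ratio = 73.6356/70.6254 = 1.043

P_vdW / P_ideal ≈ 1.043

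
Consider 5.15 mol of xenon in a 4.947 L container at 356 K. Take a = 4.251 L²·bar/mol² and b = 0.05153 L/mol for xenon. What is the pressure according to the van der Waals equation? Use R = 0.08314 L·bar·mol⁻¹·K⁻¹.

P = nRT/(V − nb) − a n²/V²
nRT/(V − nb) = (5.15)(0.08314)(356)/(4.947 − 5.15×0.05153) = 152.43/4.6816 = 32.559 bar
a n²/V² = (4.251)(5.15)²/(4.947)² = 4.6070 bar
P = 32.559 − 4.6070 = 27.95 bar

P ≈ 27.95 bar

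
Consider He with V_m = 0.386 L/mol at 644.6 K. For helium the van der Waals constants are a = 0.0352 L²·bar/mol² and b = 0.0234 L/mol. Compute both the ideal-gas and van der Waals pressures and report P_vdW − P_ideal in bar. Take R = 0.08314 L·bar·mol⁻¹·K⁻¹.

ΔP ≈ 8.72 bar

Ideal: P_ideal = RT/V_m = (0.08314)(644.6)/0.386 = 138.839 bar
vdW: P = RT/(V_m − b) − a/V_m² = 53.5920/0.362600 − 0.0352/0.148996 = 147.799 − 0.236248 = 147.563 bar
ΔP = 147.563 − 138.839 = 8.72 bar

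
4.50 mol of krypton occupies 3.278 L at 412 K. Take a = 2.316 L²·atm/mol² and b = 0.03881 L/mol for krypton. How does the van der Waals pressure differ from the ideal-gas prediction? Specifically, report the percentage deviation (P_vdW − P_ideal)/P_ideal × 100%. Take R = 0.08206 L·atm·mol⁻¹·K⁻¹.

-3.78 %

Ideal: P_ideal = nRT/V = (4.50)(0.08206)(412)/3.278 = 46.4122 atm
vdW: P = nRT/(V − nb) − a n²/V² = 152.139/3.10336 − 46.8990/10.7453 = 49.0240 − 4.36461 = 44.6594 atm
% deviation = (44.6594 − 46.4122)/46.4122 × 100% = -3.78%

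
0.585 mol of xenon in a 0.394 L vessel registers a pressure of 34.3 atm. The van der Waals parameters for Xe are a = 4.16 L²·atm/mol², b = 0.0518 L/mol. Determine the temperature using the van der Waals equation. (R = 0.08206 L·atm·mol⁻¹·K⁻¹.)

T = (P + a n²/V²)(V − nb)/(nR)
P + a n²/V² = 34.3 + (4.16)(0.585)²/(0.394)² = 43.471 atm
V − nb = 0.394 − (0.585)(0.0518) = 0.36370 L
T = (43.471)(0.36370)/((0.585)(0.08206)) = 329.3 K

T ≈ 329.3 K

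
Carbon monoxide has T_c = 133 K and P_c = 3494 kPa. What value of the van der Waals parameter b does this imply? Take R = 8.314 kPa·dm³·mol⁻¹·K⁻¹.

From T_c = 8a/(27Rb) and P_c = a/(27b²): b = R T_c/(8 P_c).
b = (8.314)(133)/(8×3494) = 1105.8/27952 = 0.03956 dm³/mol

b ≈ 0.03956 dm³/mol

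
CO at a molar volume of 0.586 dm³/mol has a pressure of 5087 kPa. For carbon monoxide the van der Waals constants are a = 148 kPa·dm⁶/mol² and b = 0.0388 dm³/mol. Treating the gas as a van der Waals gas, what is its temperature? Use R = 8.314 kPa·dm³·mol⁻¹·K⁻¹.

T = (P + a/V_m²)(V_m − b)/R
P + a/V_m² = 5087 + 148/(0.586)² = 5518.0 kPa
V_m − b = 0.586 − 0.0388 = 0.54720 dm³/mol
T = (5518.0)(0.54720)/8.314 = 363.2 K

T ≈ 363.2 K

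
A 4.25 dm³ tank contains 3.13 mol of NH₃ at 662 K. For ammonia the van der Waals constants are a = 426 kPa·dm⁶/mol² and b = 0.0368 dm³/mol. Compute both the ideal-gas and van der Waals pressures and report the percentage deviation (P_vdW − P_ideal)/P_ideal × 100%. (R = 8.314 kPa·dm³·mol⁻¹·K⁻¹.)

Ideal: P_ideal = nRT/V = (3.13)(8.314)(662)/4.25 = 4053.44 kPa
vdW: P = nRT/(V − nb) − a n²/V² = 17227.1/4.13482 − 4173.48/18.0625 = 4166.35 − 231.058 = 3935.29 kPa
% deviation = (3935.29 − 4053.44)/4053.44 × 100% = -2.91%

-2.91 %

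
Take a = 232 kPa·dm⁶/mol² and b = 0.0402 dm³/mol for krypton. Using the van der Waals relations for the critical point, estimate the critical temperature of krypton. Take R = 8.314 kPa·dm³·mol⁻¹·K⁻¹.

T_c ≈ 205.7 K

For a van der Waals gas, T_c = 8a/(27Rb).
T_c = 8×232/(27×8.314×0.0402) = 1856.0/9.0240 = 205.7 K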